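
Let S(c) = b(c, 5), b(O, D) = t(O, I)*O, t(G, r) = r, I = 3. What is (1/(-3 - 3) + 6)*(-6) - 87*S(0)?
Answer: -35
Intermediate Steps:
b(O, D) = 3*O
S(c) = 3*c
(1/(-3 - 3) + 6)*(-6) - 87*S(0) = (1/(-3 - 3) + 6)*(-6) - 87*3*0 = (1/(-6) + 6)*(-6) - 0 = (-⅙ + 6)*(-6) - 87*0 = (35/6)*(-6) + 0 = -35 + 0 = -35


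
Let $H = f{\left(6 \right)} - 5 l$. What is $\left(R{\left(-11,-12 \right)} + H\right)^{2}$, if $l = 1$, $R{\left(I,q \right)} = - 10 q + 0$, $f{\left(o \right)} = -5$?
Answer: $12100$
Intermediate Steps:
$R{\left(I,q \right)} = - 10 q$
$H = -10$ ($H = -5 - 5 = -10$)
$\left(R{\left(-11,-12 \right)} + H\right)^{2} = \left(\left(-10\right) \left(-12\right) - 10\right)^{2} = \left(120 - 10\right)^{2} = 110^{2} = 12100$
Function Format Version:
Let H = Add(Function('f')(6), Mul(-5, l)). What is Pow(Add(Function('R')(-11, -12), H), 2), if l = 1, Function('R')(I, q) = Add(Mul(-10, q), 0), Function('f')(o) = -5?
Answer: 12100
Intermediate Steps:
Function('R')(I, q) = Mul(-10, q)
H = -10 (H = Add(-5, Mul(-5, 1)) = Add(-5, -5) = -10)
Pow(Add(Function('R')(-11, -12), H), 2) = Pow(Add(Mul(-10, -12), -10), 2) = Pow(Add(120, -10), 2) = Pow(110, 2) = 12100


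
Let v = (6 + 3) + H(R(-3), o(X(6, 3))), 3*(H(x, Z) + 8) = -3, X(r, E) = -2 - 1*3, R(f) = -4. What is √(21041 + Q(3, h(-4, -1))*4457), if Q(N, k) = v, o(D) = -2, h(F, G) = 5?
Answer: √21041 ≈ 145.06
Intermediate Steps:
X(r, E) = -5 (X(r, E) = -2 - 3 = -5)
H(x, Z) = -9 (H(x, Z) = -8 + (⅓)*(-3) = -8 - 1 = -9)
v = 0 (v = (6 + 3) - 9 = 9 - 9 = 0)
Q(N, k) = 0
√(21041 + Q(3, h(-4, -1))*4457) = √(21041 + 0*4457) = √(21041 + 0) = √21041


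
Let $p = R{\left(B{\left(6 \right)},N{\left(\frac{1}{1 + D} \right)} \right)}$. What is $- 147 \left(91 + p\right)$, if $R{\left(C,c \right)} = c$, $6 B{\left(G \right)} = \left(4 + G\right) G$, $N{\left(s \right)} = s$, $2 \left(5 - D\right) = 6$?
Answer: $-13426$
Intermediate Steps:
$D = 2$ ($D = 5 - 3 = 2$)
$B{\left(G \right)} = \frac{G \left(4 + G\right)}{6}$ ($B{\left(G \right)} = \frac{\left(4 + G\right) G}{6} = \frac{G \left(4 + G\right)}{6}$)
$p = \frac{1}{3}$ ($p = \frac{1}{1 + 2} = \frac{1}{3} \approx 0.33333$)
$- 147 \left(91 + p\right) = - 147 \left(91 + \frac{1}{3}\right) = \left(-147\right) \frac{274}{3} = -13426$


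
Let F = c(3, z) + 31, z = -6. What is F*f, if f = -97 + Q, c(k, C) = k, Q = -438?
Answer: -18190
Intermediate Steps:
f = -535 (f = -97 - 438 = -535)
F = 34 (F = 3 + 31 = 34)
F*f = 34*(-535) = -18190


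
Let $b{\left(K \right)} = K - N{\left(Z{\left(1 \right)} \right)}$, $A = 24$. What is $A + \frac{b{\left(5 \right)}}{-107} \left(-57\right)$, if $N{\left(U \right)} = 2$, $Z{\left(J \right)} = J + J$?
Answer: $\frac{2739}{107} \approx 25.598$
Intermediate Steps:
$Z{\left(J \right)} = 2 J$
$b{\left(K \right)} = -2 + K$ ($b{\left(K \right)} = K - 2 = -2 + K$)
$A + \frac{b{\left(5 \right)}}{-107} \left(-57\right) = 24 + \frac{-2 + 5}{-107} \left(-57\right) = 24 + 3 \left(- \frac{1}{107}\right) \left(-57\right) = 24 - - \frac{171}{107} = 24 + \frac{171}{107} = \frac{2739}{107}$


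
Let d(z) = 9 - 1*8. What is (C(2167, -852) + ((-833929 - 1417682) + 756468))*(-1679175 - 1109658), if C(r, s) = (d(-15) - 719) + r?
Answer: 4165663119102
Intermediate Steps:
d(z) = 1 (d(z) = 9 - 8 = 1)
C(r, s) = -718 + r (C(r, s) = (1 - 719) + r = -718 + r)
(C(2167, -852) + ((-833929 - 1417682) + 756468))*(-1679175 - 1109658) = ((-718 + 2167) + ((-833929 - 1417682) + 756468))*(-1679175 - 1109658) = (1449 + (-2251611 + 756468))*(-2788833) = (1449 - 1495143)*(-2788833) = -1493694*(-2788833) = 4165663119102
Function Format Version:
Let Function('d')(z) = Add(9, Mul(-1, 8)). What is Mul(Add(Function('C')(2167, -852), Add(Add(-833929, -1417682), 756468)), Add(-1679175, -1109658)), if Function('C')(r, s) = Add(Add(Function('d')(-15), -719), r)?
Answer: 4165663119102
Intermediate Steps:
Function('d')(z) = 1 (Function('d')(z) = Add(9, -8) = 1)
Function('C')(r, s) = Add(-718, r) (Function('C')(r, s) = Add(Add(1, -719), r) = Add(-718, r))
Mul(Add(Function('C')(2167, -852), Add(Add(-833929, -1417682), 756468)), Add(-1679175, -1109658)) = Mul(Add(Add(-718, 2167), Add(Add(-833929, -1417682), 756468)), Add(-1679175, -1109658)) = Mul(Add(1449, Add(-2251611, 756468)), -2788833) = Mul(Add(1449, -1495143), -2788833) = Mul(-1493694, -2788833) = 4165663119102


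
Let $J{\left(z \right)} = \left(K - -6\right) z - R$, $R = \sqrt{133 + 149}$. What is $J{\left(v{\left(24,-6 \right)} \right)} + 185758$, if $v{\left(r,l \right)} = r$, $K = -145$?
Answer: $182422 - \sqrt{282} \approx 1.8241 \cdot 10^{5}$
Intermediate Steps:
$R = \sqrt{282} \approx 16.793$
$J{\left(z \right)} = - \sqrt{282} - 139 z$ ($J{\left(z \right)} = \left(-145 - -6\right) z - \sqrt{282} = \left(-145 + 6\right) z - \sqrt{282} = - 139 z - \sqrt{282} = - \sqrt{282} - 139 z$)
$J{\left(v{\left(24,-6 \right)} \right)} + 185758 = \left(- \sqrt{282} - 3336\right) + 185758 = \left(-3336 - \sqrt{282}\right) + 185758 = 182422 - \sqrt{282}$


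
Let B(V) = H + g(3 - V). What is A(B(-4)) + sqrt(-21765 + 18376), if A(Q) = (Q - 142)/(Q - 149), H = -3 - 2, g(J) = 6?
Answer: 141/148 + I*sqrt(3389) ≈ 0.9527 + 58.215*I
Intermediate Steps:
H = -5
B(V) = 1 (B(V) = -5 + 6 = 1)
A(Q) = (-142 + Q)/(-149 + Q)
A(B(-4)) + sqrt(-21765 + 18376) = (-142 + 1)/(-149 + 1) + sqrt(-21765 + 18376) = -141/(-148) + sqrt(-3389) = -1/148*(-141) + I*sqrt(3389) = 141/148 + I*sqrt(3389)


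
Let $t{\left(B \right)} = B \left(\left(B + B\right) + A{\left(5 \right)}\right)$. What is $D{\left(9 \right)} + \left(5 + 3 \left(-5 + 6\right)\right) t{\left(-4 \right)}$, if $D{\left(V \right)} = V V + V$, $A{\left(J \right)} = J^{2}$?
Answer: $-454$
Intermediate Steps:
$t{\left(B \right)} = B \left(25 + 2 B\right)$ ($t{\left(B \right)} = B \left(\left(B + B\right) + 5^{2}\right) = B \left(2 B + 25\right) = B \left(25 + 2 B\right)$)
$D{\left(V \right)} = V + V^{2}$ ($D{\left(V \right)} = V^{2} + V = V + V^{2}$)
$D{\left(9 \right)} + \left(5 + 3 \left(-5 + 6\right)\right) t{\left(-4 \right)} = 9 \left(1 + 9\right) + \left(5 + 3 \left(-5 + 6\right)\right) \left(- 4 \left(25 + 2 \left(-4\right)\right)\right) = 9 \cdot 10 + \left(5 + 3 \cdot 1\right) \left(- 4 \left(25 - 8\right)\right) = 90 + \left(5 + 3\right) \left(\left(-4\right) 17\right) = 90 + 8 \left(-68\right) = 90 - 544 = -454$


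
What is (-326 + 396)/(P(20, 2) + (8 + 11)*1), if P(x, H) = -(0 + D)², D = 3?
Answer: 7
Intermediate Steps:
P(x, H) = -9 (P(x, H) = -(0 + 3)² = -1*3² = -1*9 = -9)
(-326 + 396)/(P(20, 2) + (8 + 11)*1) = (-326 + 396)/(-9 + (8 + 11)*1) = 70/(-9 + 19*1) = 70/(-9 + 19) = 70/10 = 70*(⅒) = 7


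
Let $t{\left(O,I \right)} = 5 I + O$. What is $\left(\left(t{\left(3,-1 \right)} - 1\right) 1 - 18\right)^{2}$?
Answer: $441$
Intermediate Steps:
$t{\left(O,I \right)} = O + 5 I$
$\left(\left(t{\left(3,-1 \right)} - 1\right) 1 - 18\right)^{2} = \left(\left(\left(3 + 5 \left(-1\right)\right) - 1\right) 1 - 18\right)^{2} = \left(\left(\left(3 - 5\right) - 1\right) 1 - 18\right)^{2} = \left(\left(-2 - 1\right) 1 - 18\right)^{2} = \left(\left(-3\right) 1 - 18\right)^{2} = \left(-3 - 18\right)^{2} = \left(-21\right)^{2} = 441$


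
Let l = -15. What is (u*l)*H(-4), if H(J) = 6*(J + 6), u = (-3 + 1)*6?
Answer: 2160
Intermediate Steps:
u = -12 (u = -2*6 = -12)
H(J) = 36 + 6*J (H(J) = 6*(6 + J) = 36 + 6*J)
(u*l)*H(-4) = (-12*(-15))*(36 + 6*(-4)) = 180*(36 - 24) = 180*12 = 2160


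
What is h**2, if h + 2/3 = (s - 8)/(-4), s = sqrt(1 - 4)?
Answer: 229/144 - 2*I*sqrt(3)/3 ≈ 1.5903 - 1.1547*I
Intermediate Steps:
s = I*sqrt(3) (s = sqrt(-3) = I*sqrt(3) ≈ 1.732*I)
h = 4/3 - I*sqrt(3)/4 (h = -2/3 + (I*sqrt(3) - 8)/(-4) = -2/3 + (-8 + I*sqrt(3))*(-1/4) = -2/3 + (2 - I*sqrt(3)/4) = 4/3 - I*sqrt(3)/4 ≈ 1.3333 - 0.43301*I)
h**2 = (4/3 - I*sqrt(3)/4)**2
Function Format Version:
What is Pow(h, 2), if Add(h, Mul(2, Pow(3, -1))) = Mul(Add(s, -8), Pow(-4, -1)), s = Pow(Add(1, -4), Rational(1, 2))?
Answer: Add(Rational(229, 144), Mul(Rational(-2, 3), I, Pow(3, Rational(1, 2)))) ≈ Add(1.5903, Mul(-1.1547, I))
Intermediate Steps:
s = Mul(I, Pow(3, Rational(1, 2))) (s = Pow(-3, Rational(1, 2)) = Mul(I, Pow(3, Rational(1, 2))) ≈ Mul(1.7320, I))
h = Add(Rational(4, 3), Mul(Rational(-1, 4), I, Pow(3, Rational(1, 2)))) (h = Add(Rational(-2, 3), Mul(Add(Mul(I, Pow(3, Rational(1, 2))), -8), Pow(-4, -1))) = Add(Rational(-2, 3), Mul(Add(-8, Mul(I, Pow(3, Rational(1, 2)))), Rational(-1, 4))) = Add(Rational(-2, 3), Add(2, Mul(Rational(-1, 4), I, Pow(3, Rational(1, 2))))) = Add(Rational(4, 3), Mul(Rational(-1, 4), I, Pow(3, Rational(1, 2)))) ≈ Add(1.3333, Mul(-0.43301, I)))
Pow(h, 2) = Pow(Add(Rational(4, 3), Mul(Rational(-1, 4), I, Pow(3, Rational(1, 2)))), 2)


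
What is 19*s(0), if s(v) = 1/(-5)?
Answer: -19/5 ≈ -3.8000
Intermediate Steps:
s(v) = -1/5
19*s(0) = 19*(-1/5) = -19/5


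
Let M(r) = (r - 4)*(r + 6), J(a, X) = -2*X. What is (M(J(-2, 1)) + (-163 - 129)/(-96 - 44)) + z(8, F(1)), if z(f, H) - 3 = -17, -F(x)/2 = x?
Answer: -1257/35 ≈ -35.914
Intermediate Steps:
F(x) = -2*x
M(r) = (-4 + r)*(6 + r)
z(f, H) = -14 (z(f, H) = 3 - 17 = -14)
(M(J(-2, 1)) + (-163 - 129)/(-96 - 44)) + z(8, F(1)) = ((-24 + (-2*1)**2 + 2*(-2*1)) + (-163 - 129)/(-96 - 44)) - 14 = ((-24 + (-2)**2 + 2*(-2)) - 292/(-140)) - 14 = ((-24 + 4 - 4) - 292*(-1/140)) - 14 = (-24 + 73/35) - 14 = -767/35 - 14 = -1257/35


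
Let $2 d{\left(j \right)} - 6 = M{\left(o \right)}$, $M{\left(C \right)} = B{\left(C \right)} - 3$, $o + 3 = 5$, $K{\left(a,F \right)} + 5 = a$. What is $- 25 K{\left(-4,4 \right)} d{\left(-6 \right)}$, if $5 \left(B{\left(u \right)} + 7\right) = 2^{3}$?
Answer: $-270$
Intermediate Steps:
$K{\left(a,F \right)} = -5 + a$
$o = 2$ ($o = -3 + 5 = 2$)
$B{\left(u \right)} = - \frac{27}{5}$ ($B{\left(u \right)} = -7 + \frac{2^{3}}{5} = -7 + \frac{1}{5} \cdot 8 = -7 + \frac{8}{5} = - \frac{27}{5}$)
$M{\left(C \right)} = - \frac{42}{5}$ ($M{\left(C \right)} = - \frac{27}{5} - 3 = - \frac{42}{5}$)
$d{\left(j \right)} = - \frac{6}{5}$ ($d{\left(j \right)} = 3 + \frac{1}{2} \left(- \frac{42}{5}\right) = 3 - \frac{21}{5} = - \frac{6}{5}$)
$- 25 K{\left(-4,4 \right)} d{\left(-6 \right)} = - 25 \left(-5 - 4\right) \left(- \frac{6}{5}\right) = \left(-25\right) \left(-9\right) \left(- \frac{6}{5}\right) = 225 \left(- \frac{6}{5}\right) = -270$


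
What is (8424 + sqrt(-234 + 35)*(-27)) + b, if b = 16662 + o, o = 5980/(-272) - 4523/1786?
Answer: 1521833447/60724 - 27*I*sqrt(199) ≈ 25061.0 - 380.88*I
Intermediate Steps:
o = -1488817/60724 (o = 5980*(-1/272) - 4523*1/1786 = -1495/68 - 4523/1786 = -1488817/60724 ≈ -24.518)
b = 1010294471/60724 (b = 16662 - 1488817/60724 = 1010294471/60724 ≈ 16637.)
(8424 + sqrt(-234 + 35)*(-27)) + b = (8424 + sqrt(-234 + 35)*(-27)) + 1010294471/60724 = (8424 + sqrt(-199)*(-27)) + 1010294471/60724 = (8424 + (I*sqrt(199))*(-27)) + 1010294471/60724 = (8424 - 27*I*sqrt(199)) + 1010294471/60724 = 1521833447/60724 - 27*I*sqrt(199)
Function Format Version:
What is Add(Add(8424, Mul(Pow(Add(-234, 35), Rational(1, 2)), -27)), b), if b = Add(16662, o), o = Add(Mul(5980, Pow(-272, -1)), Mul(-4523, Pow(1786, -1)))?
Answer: Add(Rational(1521833447, 60724), Mul(-27, I, Pow(199, Rational(1, 2)))) ≈ Add(25061., Mul(-380.88, I))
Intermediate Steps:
o = Rational(-1488817, 60724) (o = Add(Mul(5980, Rational(-1, 272)), Mul(-4523, Rational(1, 1786))) = Add(Rational(-1495, 68), Rational(-4523, 1786)) = Rational(-1488817, 60724) ≈ -24.518)
b = Rational(1010294471, 60724) (b = Add(16662, Rational(-1488817, 60724)) = Rational(1010294471, 60724) ≈ 16637.)
Add(Add(8424, Mul(Pow(Add(-234, 35), Rational(1, 2)), -27)), b) = Add(Add(8424, Mul(Pow(Add(-234, 35), Rational(1, 2)), -27)), Rational(1010294471, 60724)) = Add(Add(8424, Mul(Pow(-199, Rational(1, 2)), -27)), Rational(1010294471, 60724)) = Add(Add(8424, Mul(Mul(I, Pow(199, Rational(1, 2))), -27)), Rational(1010294471, 60724)) = Add(Add(8424, Mul(-27, I, Pow(199, Rational(1, 2)))), Rational(1010294471, 60724)) = Add(Rational(1521833447, 60724), Mul(-27, I, Pow(199, Rational(1, 2))))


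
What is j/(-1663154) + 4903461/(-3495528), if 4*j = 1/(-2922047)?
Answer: -661941921732224051/471878234942397324 ≈ -1.4028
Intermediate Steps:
j = -1/11688188 (j = (¼)/(-2922047) = (¼)*(-1/2922047) = -1/11688188 ≈ -8.5557e-8)
j/(-1663154) + 4903461/(-3495528) = -1/11688188/(-1663154) + 4903461/(-3495528) = -1/11688188*(-1/1663154) + 4903461*(-1/3495528) = 1/19439256624952 - 544829/388392 = -661941921732224051/471878234942397324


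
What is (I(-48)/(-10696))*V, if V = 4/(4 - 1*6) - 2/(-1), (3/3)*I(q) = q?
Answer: 0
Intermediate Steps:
I(q) = q
V = 0 (V = 4/(4 - 6) - 2*(-1) = 4/(-2) + 2 = 4*(-1/2) + 2 = -2 + 2 = 0)
(I(-48)/(-10696))*V = -48/(-10696)*0 = -48*(-1/10696)*0 = (6/1337)*0 = 0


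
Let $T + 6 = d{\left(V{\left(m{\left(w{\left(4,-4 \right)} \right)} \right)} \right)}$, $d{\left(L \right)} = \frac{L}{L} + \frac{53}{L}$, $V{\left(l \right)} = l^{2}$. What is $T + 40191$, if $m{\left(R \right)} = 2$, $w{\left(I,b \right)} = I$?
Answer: $\frac{160797}{4} \approx 40199.0$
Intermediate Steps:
$d{\left(L \right)} = 1 + \frac{53}{L}$
$T = \frac{33}{4}$ ($T = -6 + \frac{53 + 2^{2}}{2^{2}} = -6 + \frac{53 + 4}{4} = -6 + \frac{1}{4} \cdot 57 = -6 + \frac{57}{4} = \frac{33}{4} \approx 8.25$)
$T + 40191 = \frac{33}{4} + 40191 = \frac{160797}{4}$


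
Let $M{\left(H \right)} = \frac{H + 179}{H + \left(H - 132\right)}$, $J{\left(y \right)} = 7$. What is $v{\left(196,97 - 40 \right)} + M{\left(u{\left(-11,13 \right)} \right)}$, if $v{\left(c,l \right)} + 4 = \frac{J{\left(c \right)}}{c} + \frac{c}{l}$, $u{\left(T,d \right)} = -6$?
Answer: $- \frac{33077}{19152} \approx -1.7271$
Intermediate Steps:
$M{\left(H \right)} = \frac{179 + H}{-132 + 2 H}$ ($M{\left(H \right)} = \frac{179 + H}{H + \left(-132 + H\right)} = \frac{179 + H}{-132 + 2 H}$)
$v{\left(c,l \right)} = -4 + \frac{7}{c} + \frac{c}{l}$ ($v{\left(c,l \right)} = -4 + \left(\frac{7}{c} + \frac{c}{l}\right) = -4 + \frac{7}{c} + \frac{c}{l}$)
$v{\left(196,97 - 40 \right)} + M{\left(u{\left(-11,13 \right)} \right)} = \left(-4 + \frac{7}{196} + \frac{196}{97 - 40}\right) + \frac{179 - 6}{2 \left(-66 - 6\right)} = \left(-4 + 7 \cdot \frac{1}{196} + \frac{196}{57}\right) + \frac{1}{2} \frac{1}{-72} \cdot 173 = \left(-4 + \frac{1}{28} + 196 \cdot \frac{1}{57}\right) + \frac{1}{2} \left(- \frac{1}{72}\right) 173 = \left(-4 + \frac{1}{28} + \frac{196}{57}\right) - \frac{173}{144} = - \frac{839}{1596} - \frac{173}{144} = - \frac{33077}{19152}$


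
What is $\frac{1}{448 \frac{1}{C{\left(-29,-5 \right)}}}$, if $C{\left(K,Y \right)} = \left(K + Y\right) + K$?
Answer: $- \frac{9}{64} \approx -0.14063$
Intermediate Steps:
$C{\left(K,Y \right)} = Y + 2 K$
$\frac{1}{448 \frac{1}{C{\left(-29,-5 \right)}}} = \frac{1}{448 \frac{1}{-5 + 2 \left(-29\right)}} = \frac{1}{448 \frac{1}{-5 - 58}} = \frac{1}{448 \frac{1}{-63}} = \frac{1}{448 \left(- \frac{1}{63}\right)} = \frac{1}{- \frac{64}{9}} = - \frac{9}{64}$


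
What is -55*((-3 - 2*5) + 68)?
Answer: -3025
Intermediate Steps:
-55*((-3 - 2*5) + 68) = -55*((-3 - 10) + 68) = -55*(-13 + 68) = -55*55 = -3025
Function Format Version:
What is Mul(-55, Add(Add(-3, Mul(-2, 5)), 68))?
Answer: -3025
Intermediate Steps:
Mul(-55, Add(Add(-3, Mul(-2, 5)), 68)) = Mul(-55, Add(Add(-3, -10), 68)) = Mul(-55, Add(-13, 68)) = Mul(-55, 55) = -3025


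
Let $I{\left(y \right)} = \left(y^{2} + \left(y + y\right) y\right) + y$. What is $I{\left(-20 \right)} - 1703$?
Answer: $-523$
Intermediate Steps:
$I{\left(y \right)} = y + 3 y^{2}$ ($I{\left(y \right)} = \left(y^{2} + 2 y y\right) + y = \left(y^{2} + 2 y^{2}\right) + y = 3 y^{2} + y = y + 3 y^{2}$)
$I{\left(-20 \right)} - 1703 = - 20 \left(1 + 3 \left(-20\right)\right) - 1703 = - 20 \left(1 - 60\right) - 1703 = \left(-20\right) \left(-59\right) - 1703 = 1180 - 1703 = -523$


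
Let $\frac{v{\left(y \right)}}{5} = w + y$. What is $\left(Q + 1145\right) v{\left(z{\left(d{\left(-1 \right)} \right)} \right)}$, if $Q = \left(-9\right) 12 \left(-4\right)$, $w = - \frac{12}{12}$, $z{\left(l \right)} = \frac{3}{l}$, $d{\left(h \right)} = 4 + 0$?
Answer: $- \frac{7885}{4} \approx -1971.3$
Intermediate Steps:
$d{\left(h \right)} = 4$
$w = -1$ ($w = \left(-12\right) \frac{1}{12} = -1$)
$Q = 432$ ($Q = \left(-108\right) \left(-4\right) = 432$)
$v{\left(y \right)} = -5 + 5 y$ ($v{\left(y \right)} = 5 \left(-1 + y\right) = -5 + 5 y$)
$\left(Q + 1145\right) v{\left(z{\left(d{\left(-1 \right)} \right)} \right)} = \left(432 + 1145\right) \left(-5 + 5 \cdot \frac{3}{4}\right) = 1577 \left(-5 + 5 \cdot 3 \cdot \frac{1}{4}\right) = 1577 \left(-5 + 5 \cdot \frac{3}{4}\right) = 1577 \left(-5 + \frac{15}{4}\right) = 1577 \left(- \frac{5}{4}\right) = - \frac{7885}{4}$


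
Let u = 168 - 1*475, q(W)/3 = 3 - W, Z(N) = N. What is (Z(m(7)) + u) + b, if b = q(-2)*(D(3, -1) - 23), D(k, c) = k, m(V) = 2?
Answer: -605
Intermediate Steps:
q(W) = 9 - 3*W (q(W) = 3*(3 - W) = 9 - 3*W)
u = -307 (u = 168 - 475 = -307)
b = -300 (b = (9 - 3*(-2))*(3 - 23) = (9 + 6)*(-20) = 15*(-20) = -300)
(Z(m(7)) + u) + b = (2 - 307) - 300 = -305 - 300 = -605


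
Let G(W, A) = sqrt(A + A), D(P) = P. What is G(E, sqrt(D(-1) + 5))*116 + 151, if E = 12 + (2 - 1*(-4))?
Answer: 383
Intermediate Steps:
E = 18 (E = 12 + (2 + 4) = 12 + 6 = 18)
G(W, A) = sqrt(2)*sqrt(A) (G(W, A) = sqrt(2*A) = sqrt(2)*sqrt(A))
G(E, sqrt(D(-1) + 5))*116 + 151 = (sqrt(2)*sqrt(sqrt(-1 + 5)))*116 + 151 = (sqrt(2)*sqrt(sqrt(4)))*116 + 151 = (sqrt(2)*sqrt(2))*116 + 151 = 2*116 + 151 = 232 + 151 = 383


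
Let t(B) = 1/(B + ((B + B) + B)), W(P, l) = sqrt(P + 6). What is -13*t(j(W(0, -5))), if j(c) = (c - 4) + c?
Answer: -13/8 - 13*sqrt(6)/16 ≈ -3.6152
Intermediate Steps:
W(P, l) = sqrt(6 + P)
j(c) = -4 + 2*c (j(c) = (-4 + c) + c = -4 + 2*c)
t(B) = 1/(4*B) (t(B) = 1/(B + (2*B + B)) = 1/(B + 3*B) = 1/(4*B))
-13*t(j(W(0, -5))) = -13/(4*(-4 + 2*sqrt(6 + 0))) = -13/(4*(-4 + 2*sqrt(6)))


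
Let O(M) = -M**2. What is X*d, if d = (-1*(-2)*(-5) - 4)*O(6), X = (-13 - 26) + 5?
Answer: -17136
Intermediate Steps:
X = -34 (X = -39 + 5 = -34)
d = 504 (d = (-1*(-2)*(-5) - 4)*(-1*6**2) = (2*(-5) - 4)*(-1*36) = (-10 - 4)*(-36) = -14*(-36) = 504)
X*d = -34*504 = -17136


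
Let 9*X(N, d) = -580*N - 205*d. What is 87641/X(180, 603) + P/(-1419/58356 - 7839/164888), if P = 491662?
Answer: -9988058825769129263/1459778961105 ≈ -6.8422e+6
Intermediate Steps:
X(N, d) = -580*N/9 - 205*d/9 (X(N, d) = (-580*N - 205*d)/9 = -580*N/9 - 205*d/9)
87641/X(180, 603) + P/(-1419/58356 - 7839/164888) = 87641/(-580/9*180 - 205/9*603) + 491662/(-1419/58356 - 7839/164888) = 87641/(-11600 - 13735) + 491662/(-1419*1/58356 - 7839*1/164888) = 87641/(-25335) + 491662/(-473/19452 - 7839/164888) = 87641*(-1/25335) + 491662/(-57619063/801850344) = -87641/25335 + 491662*(-801850344/57619063) = -87641/25335 - 394239343831728/57619063 = -9988058825769129263/1459778961105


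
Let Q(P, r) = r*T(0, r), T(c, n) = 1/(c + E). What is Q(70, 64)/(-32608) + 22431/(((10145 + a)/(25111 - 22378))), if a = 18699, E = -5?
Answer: 312343545373/146960180 ≈ 2125.4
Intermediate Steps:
T(c, n) = 1/(-5 + c) (T(c, n) = 1/(c - 5) = 1/(-5 + c))
Q(P, r) = -r/5 (Q(P, r) = r/(-5 + 0) = r/(-5) = r*(-⅕) = -r/5)
Q(70, 64)/(-32608) + 22431/(((10145 + a)/(25111 - 22378))) = -⅕*64/(-32608) + 22431/(((10145 + 18699)/(25111 - 22378))) = -64/5*(-1/32608) + 22431/((28844/2733)) = 2/5095 + 22431/((28844*(1/2733))) = 2/5095 + 22431/(28844/2733) = 2/5095 + 22431*(2733/28844) = 2/5095 + 61303923/28844 = 312343545373/146960180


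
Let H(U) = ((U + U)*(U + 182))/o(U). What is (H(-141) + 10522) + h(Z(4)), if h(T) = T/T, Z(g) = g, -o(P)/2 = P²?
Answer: 1483784/141 ≈ 10523.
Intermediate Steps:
o(P) = -2*P²
H(U) = -(182 + U)/U (H(U) = ((U + U)*(U + 182))/((-2*U²)) = ((2*U)*(182 + U))*(-1/(2*U²)) = (2*U*(182 + U))*(-1/(2*U²)) = -(182 + U)/U)
h(T) = 1
(H(-141) + 10522) + h(Z(4)) = ((-182 - 1*(-141))/(-141) + 10522) + 1 = (-(-182 + 141)/141 + 10522) + 1 = (-1/141*(-41) + 10522) + 1 = (41/141 + 10522) + 1 = 1483643/141 + 1 = 1483784/141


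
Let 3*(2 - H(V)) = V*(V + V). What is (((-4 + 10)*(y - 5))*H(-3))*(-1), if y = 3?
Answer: -48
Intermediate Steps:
H(V) = 2 - 2*V²/3 (H(V) = 2 - V*(V + V)/3 = 2 - V*2*V/3 = 2 - 2*V²/3)
(((-4 + 10)*(y - 5))*H(-3))*(-1) = (((-4 + 10)*(3 - 5))*(2 - ⅔*(-3)²))*(-1) = ((6*(-2))*(2 - ⅔*9))*(-1) = -12*(2 - 6)*(-1) = -12*(-4)*(-1) = 48*(-1) = -48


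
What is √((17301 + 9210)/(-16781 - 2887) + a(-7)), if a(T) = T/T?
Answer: I*√3738559/3278 ≈ 0.58985*I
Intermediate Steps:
a(T) = 1
√((17301 + 9210)/(-16781 - 2887) + a(-7)) = √((17301 + 9210)/(-16781 - 2887) + 1) = √(26511/(-19668) + 1) = √(26511*(-1/19668) + 1) = √(-8837/6556 + 1) = √(-2281/6556) = I*√3738559/3278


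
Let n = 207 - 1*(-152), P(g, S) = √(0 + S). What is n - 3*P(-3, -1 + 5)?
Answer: 353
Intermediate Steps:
P(g, S) = √S
n = 359 (n = 207 + 152 = 359)
n - 3*P(-3, -1 + 5) = 359 - 3*√(-1 + 5) = 359 - 3*√4 = 359 - 3*2 = 359 - 1*6 = 359 - 6 = 353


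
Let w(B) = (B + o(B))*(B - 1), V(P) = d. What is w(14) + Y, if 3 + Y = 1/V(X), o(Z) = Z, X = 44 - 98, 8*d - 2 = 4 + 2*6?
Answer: 3253/9 ≈ 361.44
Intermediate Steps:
d = 9/4 (d = 1/4 + (4 + 2*6)/8 = 1/4 + (4 + 12)/8 = 1/4 + (1/8)*16 = 1/4 + 2 = 9/4 ≈ 2.2500)
X = -54
V(P) = 9/4
w(B) = 2*B*(-1 + B) (w(B) = (B + B)*(B - 1) = (2*B)*(-1 + B) = 2*B*(-1 + B))
Y = -23/9 (Y = -3 + 1/(9/4) = -3 + 4/9 = -23/9 ≈ -2.5556)
w(14) + Y = 2*14*(-1 + 14) - 23/9 = 2*14*13 - 23/9 = 364 - 23/9 = 3253/9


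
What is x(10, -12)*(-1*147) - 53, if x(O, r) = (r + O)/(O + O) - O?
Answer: 14317/10 ≈ 1431.7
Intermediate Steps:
x(O, r) = -O + (O + r)/(2*O) (x(O, r) = (O + r)/((2*O)) - O = (O + r)*(1/(2*O)) - O = (O + r)/(2*O) - O = -O + (O + r)/(2*O))
x(10, -12)*(-1*147) - 53 = (½ - 1*10 + (½)*(-12)/10)*(-1*147) - 53 = (½ - 10 + (½)*(-12)*(⅒))*(-147) - 53 = (½ - 10 - ⅗)*(-147) - 53 = -101/10*(-147) - 53 = 14847/10 - 53 = 14317/10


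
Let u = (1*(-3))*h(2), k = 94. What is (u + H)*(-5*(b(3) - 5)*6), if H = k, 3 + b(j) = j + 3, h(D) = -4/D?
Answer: 6000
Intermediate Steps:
b(j) = j (b(j) = -3 + (j + 3) = -3 + (3 + j) = j)
H = 94
u = 6 (u = (1*(-3))*(-4/2) = -(-12)/2 = -3*(-2) = 6)
(u + H)*(-5*(b(3) - 5)*6) = (6 + 94)*(-5*(3 - 5)*6) = 100*(-5*(-2)*6) = 100*(10*6) = 100*60 = 6000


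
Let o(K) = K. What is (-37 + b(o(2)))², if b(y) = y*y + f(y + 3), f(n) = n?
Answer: 784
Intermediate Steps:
b(y) = 3 + y + y² (b(y) = y*y + (y + 3) = y² + (3 + y) = 3 + y + y²)
(-37 + b(o(2)))² = (-37 + (3 + 2 + 2²))² = (-37 + (3 + 2 + 4))² = (-37 + 9)² = (-28)² = 784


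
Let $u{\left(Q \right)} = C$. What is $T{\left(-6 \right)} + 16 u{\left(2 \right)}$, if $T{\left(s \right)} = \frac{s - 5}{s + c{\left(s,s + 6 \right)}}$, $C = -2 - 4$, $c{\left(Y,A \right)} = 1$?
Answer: $- \frac{469}{5} \approx -93.8$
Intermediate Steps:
$C = -6$ ($C = -2 - 4 = -6$)
$u{\left(Q \right)} = -6$
$T{\left(s \right)} = \frac{-5 + s}{1 + s}$ ($T{\left(s \right)} = \frac{s - 5}{s + 1} = \frac{-5 + s}{1 + s}$)
$T{\left(-6 \right)} + 16 u{\left(2 \right)} = \frac{-5 - 6}{1 - 6} + 16 \left(-6\right) = \frac{1}{-5} \left(-11\right) - 96 = \left(- \frac{1}{5}\right) \left(-11\right) - 96 = \frac{11}{5} - 96 = - \frac{469}{5}$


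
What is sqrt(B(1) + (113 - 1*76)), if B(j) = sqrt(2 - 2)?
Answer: sqrt(37) ≈ 6.0828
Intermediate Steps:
B(j) = 0 (B(j) = sqrt(0) = 0)
sqrt(B(1) + (113 - 1*76)) = sqrt(0 + (113 - 1*76)) = sqrt(0 + (113 - 76)) = sqrt(0 + 37) = sqrt(37)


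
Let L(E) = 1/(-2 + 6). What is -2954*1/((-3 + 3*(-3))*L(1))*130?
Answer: 384020/3 ≈ 1.2801e+5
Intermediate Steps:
L(E) = 1/4
-2954*1/((-3 + 3*(-3))*L(1))*130 = -2954*4/(-3 + 3*(-3))*130 = -2954*4/(-3 - 9)*130 = -2954/((1/4)*(-12))*130 = -2954/(-3)*130 = -2954*(-1/3)*130 = (2954/3)*130 = 384020/3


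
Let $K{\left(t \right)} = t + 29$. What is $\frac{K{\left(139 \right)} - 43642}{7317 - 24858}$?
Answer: $\frac{43474}{17541} \approx 2.4784$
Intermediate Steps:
$K{\left(t \right)} = 29 + t$
$\frac{K{\left(139 \right)} - 43642}{7317 - 24858} = \frac{\left(29 + 139\right) - 43642}{7317 - 24858} = \frac{168 - 43642}{-17541} = \left(-43474\right) \left(- \frac{1}{17541}\right) = \frac{43474}{17541}$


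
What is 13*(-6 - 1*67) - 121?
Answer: -1070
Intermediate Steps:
13*(-6 - 1*67) - 121 = 13*(-6 - 67) - 121 = 13*(-73) - 121 = -949 - 121 = -1070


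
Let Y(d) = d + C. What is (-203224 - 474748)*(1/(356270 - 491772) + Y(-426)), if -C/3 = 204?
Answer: 47678745987922/67751 ≈ 7.0373e+8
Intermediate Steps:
C = -612 (C = -3*204 = -612)
Y(d) = -612 + d (Y(d) = d - 612 = -612 + d)
(-203224 - 474748)*(1/(356270 - 491772) + Y(-426)) = (-203224 - 474748)*(1/(356270 - 491772) + (-612 - 426)) = -677972*(1/(-135502) - 1038) = -677972*(-1/135502 - 1038) = -677972*(-140651077/135502) = 47678745987922/67751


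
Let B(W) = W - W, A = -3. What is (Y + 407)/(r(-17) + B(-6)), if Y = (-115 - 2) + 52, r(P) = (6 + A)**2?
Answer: 38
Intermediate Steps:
r(P) = 9 (r(P) = (6 - 3)**2 = 3**2 = 9)
B(W) = 0
Y = -65 (Y = -117 + 52 = -65)
(Y + 407)/(r(-17) + B(-6)) = (-65 + 407)/(9 + 0) = 342/9 = 342*(1/9) = 38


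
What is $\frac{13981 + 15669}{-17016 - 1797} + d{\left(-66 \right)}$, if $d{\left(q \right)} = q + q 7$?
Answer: $- \frac{9962914}{18813} \approx -529.58$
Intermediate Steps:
$d{\left(q \right)} = 8 q$ ($d{\left(q \right)} = q + 7 q = 8 q$)
$\frac{13981 + 15669}{-17016 - 1797} + d{\left(-66 \right)} = \frac{13981 + 15669}{-17016 - 1797} + 8 \left(-66\right) = \frac{29650}{-18813} - 528 = 29650 \left(- \frac{1}{18813}\right) - 528 = - \frac{29650}{18813} - 528 = - \frac{9962914}{18813}$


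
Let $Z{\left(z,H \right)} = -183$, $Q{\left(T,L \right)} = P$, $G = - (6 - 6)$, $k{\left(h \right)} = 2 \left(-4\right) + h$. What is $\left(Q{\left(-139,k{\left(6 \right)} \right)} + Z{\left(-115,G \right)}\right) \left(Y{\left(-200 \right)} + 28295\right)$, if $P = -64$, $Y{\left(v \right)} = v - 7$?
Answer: $-6937736$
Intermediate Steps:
$Y{\left(v \right)} = -7 + v$ ($Y{\left(v \right)} = v - 7 = -7 + v$)
$k{\left(h \right)} = -8 + h$
$G = 0$ ($G = \left(-1\right) 0 = 0$)
$Q{\left(T,L \right)} = -64$
$\left(Q{\left(-139,k{\left(6 \right)} \right)} + Z{\left(-115,G \right)}\right) \left(Y{\left(-200 \right)} + 28295\right) = \left(-64 - 183\right) \left(\left(-7 - 200\right) + 28295\right) = - 247 \left(-207 + 28295\right) = \left(-247\right) 28088 = -6937736$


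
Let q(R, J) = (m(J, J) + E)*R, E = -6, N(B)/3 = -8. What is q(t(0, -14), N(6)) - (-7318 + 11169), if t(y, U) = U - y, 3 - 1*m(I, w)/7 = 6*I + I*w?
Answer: 38275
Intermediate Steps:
N(B) = -24 (N(B) = 3*(-8) = -24)
m(I, w) = 21 - 42*I - 7*I*w (m(I, w) = 21 - 7*(6*I + I*w) = 21 + (-42*I - 7*I*w) = 21 - 42*I - 7*I*w)
q(R, J) = R*(15 - 42*J - 7*J**2) (q(R, J) = ((21 - 42*J - 7*J*J) - 6)*R = ((21 - 42*J - 7*J**2) - 6)*R = (15 - 42*J - 7*J**2)*R = R*(15 - 42*J - 7*J**2))
q(t(0, -14), N(6)) - (-7318 + 11169) = (-14 - 1*0)*(15 - 42*(-24) - 7*(-24)**2) - (-7318 + 11169) = (-14 + 0)*(15 + 1008 - 7*576) - 1*3851 = -14*(15 + 1008 - 4032) - 3851 = -14*(-3009) - 3851 = 42126 - 3851 = 38275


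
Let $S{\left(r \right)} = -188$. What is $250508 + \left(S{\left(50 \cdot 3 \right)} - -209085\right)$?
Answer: $459405$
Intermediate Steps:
$250508 + \left(S{\left(50 \cdot 3 \right)} - -209085\right) = 250508 - -208897 = 250508 + \left(-188 + 209085\right) = 250508 + 208897 = 459405$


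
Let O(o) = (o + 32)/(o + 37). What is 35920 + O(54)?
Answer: 3268806/91 ≈ 35921.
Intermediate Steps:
O(o) = (32 + o)/(37 + o)
35920 + O(54) = 35920 + (32 + 54)/(37 + 54) = 35920 + 86/91 = 3268806/91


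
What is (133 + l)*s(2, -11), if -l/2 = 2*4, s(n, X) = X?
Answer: -1287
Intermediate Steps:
l = -16 (l = -4*4 = -2*8 = -16)
(133 + l)*s(2, -11) = (133 - 16)*(-11) = 117*(-11) = -1287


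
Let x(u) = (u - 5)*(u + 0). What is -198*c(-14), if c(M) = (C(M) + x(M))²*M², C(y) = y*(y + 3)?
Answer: -6845731200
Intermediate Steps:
x(u) = u*(-5 + u) (x(u) = (-5 + u)*u = u*(-5 + u))
C(y) = y*(3 + y)
c(M) = M²*(M*(-5 + M) + M*(3 + M))² (c(M) = (M*(3 + M) + M*(-5 + M))²*M² = (M*(-5 + M) + M*(3 + M))²*M² = M²*(M*(-5 + M) + M*(3 + M))²)
-198*c(-14) = -792*(-14)⁴*(-1 - 14)² = -792*38416*(-15)² = -792*38416*225 = -198*34574400 = -6845731200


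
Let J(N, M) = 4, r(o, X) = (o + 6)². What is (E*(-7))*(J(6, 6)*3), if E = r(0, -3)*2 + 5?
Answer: -6468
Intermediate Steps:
r(o, X) = (6 + o)²
E = 77 (E = (6 + 0)²*2 + 5 = 6²*2 + 5 = 36*2 + 5 = 72 + 5 = 77)
(E*(-7))*(J(6, 6)*3) = (77*(-7))*(4*3) = -539*12 = -6468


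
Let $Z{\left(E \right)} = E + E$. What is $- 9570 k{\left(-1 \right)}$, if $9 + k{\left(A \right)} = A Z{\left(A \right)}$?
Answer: $66990$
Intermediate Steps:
$Z{\left(E \right)} = 2 E$
$k{\left(A \right)} = -9 + 2 A^{2}$ ($k{\left(A \right)} = -9 + A 2 A = -9 + 2 A^{2}$)
$- 9570 k{\left(-1 \right)} = - 9570 \left(-9 + 2 \left(-1\right)^{2}\right) = - 9570 \left(-9 + 2 \cdot 1\right) = - 9570 \left(-9 + 2\right) = \left(-9570\right) \left(-7\right) = 66990$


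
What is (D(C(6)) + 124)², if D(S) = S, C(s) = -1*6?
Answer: 13924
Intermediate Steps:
C(s) = -6
(D(C(6)) + 124)² = (-6 + 124)² = 118² = 13924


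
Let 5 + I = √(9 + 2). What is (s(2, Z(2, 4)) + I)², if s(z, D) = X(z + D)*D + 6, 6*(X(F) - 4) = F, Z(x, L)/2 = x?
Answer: (21 + √11)² ≈ 591.30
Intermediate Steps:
Z(x, L) = 2*x
X(F) = 4 + F/6
s(z, D) = 6 + D*(4 + D/6 + z/6) (s(z, D) = (4 + (z + D)/6)*D + 6 = (4 + (D + z)/6)*D + 6 = (4 + (D/6 + z/6))*D + 6 = (4 + D/6 + z/6)*D + 6 = D*(4 + D/6 + z/6) + 6 = 6 + D*(4 + D/6 + z/6))
I = -5 + √11 (I = -5 + √(9 + 2) = -5 + √11 ≈ -1.6834)
(s(2, Z(2, 4)) + I)² = ((6 + (2*2)*(24 + 2*2 + 2)/6) + (-5 + √11))² = ((6 + (⅙)*4*(24 + 4 + 2)) + (-5 + √11))² = ((6 + (⅙)*4*30) + (-5 + √11))² = ((6 + 20) + (-5 + √11))² = (26 + (-5 + √11))² = (21 + √11)²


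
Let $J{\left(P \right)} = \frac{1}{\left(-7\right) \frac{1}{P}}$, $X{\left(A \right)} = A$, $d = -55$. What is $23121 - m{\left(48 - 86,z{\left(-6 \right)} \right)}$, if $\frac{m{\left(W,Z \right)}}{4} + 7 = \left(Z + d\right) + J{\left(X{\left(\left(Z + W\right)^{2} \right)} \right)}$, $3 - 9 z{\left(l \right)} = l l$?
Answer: $\frac{1535671}{63} \approx 24376.0$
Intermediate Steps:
$J{\left(P \right)} = - \frac{P}{7}$
$z{\left(l \right)} = \frac{1}{3} - \frac{l^{2}}{9}$ ($z{\left(l \right)} = \frac{1}{3} - \frac{l l}{9} = \frac{1}{3} - \frac{l^{2}}{9}$)
$m{\left(W,Z \right)} = -248 + 4 Z - \frac{4 \left(W + Z\right)^{2}}{7}$ ($m{\left(W,Z \right)} = -28 + 4 \left(\left(Z - 55\right) - \frac{\left(Z + W\right)^{2}}{7}\right) = -28 + 4 \left(\left(-55 + Z\right) - \frac{\left(W + Z\right)^{2}}{7}\right) = -28 + 4 \left(-55 + Z - \frac{\left(W + Z\right)^{2}}{7}\right) = -28 - \left(220 - 4 Z + \frac{4 \left(W + Z\right)^{2}}{7}\right) = -248 + 4 Z - \frac{4 \left(W + Z\right)^{2}}{7}$)
$23121 - m{\left(48 - 86,z{\left(-6 \right)} \right)} = 23121 - \left(-248 + 4 \left(\frac{1}{3} - \frac{\left(-6\right)^{2}}{9}\right) - \frac{4 \left(\left(48 - 86\right) + \left(\frac{1}{3} - \frac{\left(-6\right)^{2}}{9}\right)\right)^{2}}{7}\right) = 23121 - \left(-248 + 4 \left(\frac{1}{3} - 4\right) - \frac{4 \left(\left(48 - 86\right) + \left(\frac{1}{3} - 4\right)\right)^{2}}{7}\right) = 23121 - \left(-248 + 4 \left(\frac{1}{3} - 4\right) - \frac{4 \left(-38 + \left(\frac{1}{3} - 4\right)\right)^{2}}{7}\right) = 23121 - \left(-248 + 4 \left(- \frac{11}{3}\right) - \frac{4 \left(-38 - \frac{11}{3}\right)^{2}}{7}\right) = 23121 - \left(-248 - \frac{44}{3} - \frac{4 \left(- \frac{125}{3}\right)^{2}}{7}\right) = 23121 - \left(-248 - \frac{44}{3} - \frac{62500}{63}\right) = 23121 - - \frac{79048}{63} = 23121 + \frac{79048}{63} = \frac{1535671}{63}$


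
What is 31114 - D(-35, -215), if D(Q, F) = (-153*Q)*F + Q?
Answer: 1182474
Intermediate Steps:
D(Q, F) = Q - 153*F*Q (D(Q, F) = -153*F*Q + Q = Q - 153*F*Q)
31114 - D(-35, -215) = 31114 - (-35)*(1 - 153*(-215)) = 31114 - (-35)*(1 + 32895) = 31114 - (-35)*32896 = 31114 - 1*(-1151360) = 31114 + 1151360 = 1182474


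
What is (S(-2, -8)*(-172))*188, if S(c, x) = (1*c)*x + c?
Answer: -452704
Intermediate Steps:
S(c, x) = c + c*x (S(c, x) = c*x + c = c + c*x)
(S(-2, -8)*(-172))*188 = (-2*(1 - 8)*(-172))*188 = (-2*(-7)*(-172))*188 = (14*(-172))*188 = -2408*188 = -452704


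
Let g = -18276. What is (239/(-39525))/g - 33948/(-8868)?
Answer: 2043553504721/533823227100 ≈ 3.8281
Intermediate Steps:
(239/(-39525))/g - 33948/(-8868) = (239/(-39525))/(-18276) - 33948/(-8868) = (239*(-1/39525))*(-1/18276) - 33948*(-1/8868) = -239/39525*(-1/18276) + 2829/739 = 239/722358900 + 2829/739 = 2043553504721/533823227100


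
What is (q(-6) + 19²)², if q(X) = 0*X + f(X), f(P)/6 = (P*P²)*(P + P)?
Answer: 253223569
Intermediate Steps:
f(P) = 12*P⁴ (f(P) = 6*((P*P²)*(P + P)) = 6*(P³*(2*P)) = 6*(2*P⁴) = 12*P⁴)
q(X) = 12*X⁴ (q(X) = 0*X + 12*X⁴ = 0 + 12*X⁴ = 12*X⁴)
(q(-6) + 19²)² = (12*(-6)⁴ + 19²)² = (12*1296 + 361)² = (15552 + 361)² = 15913² = 253223569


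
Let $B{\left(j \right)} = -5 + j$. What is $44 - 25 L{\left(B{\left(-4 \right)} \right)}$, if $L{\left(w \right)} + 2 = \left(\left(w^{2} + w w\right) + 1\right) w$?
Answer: $36769$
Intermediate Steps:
$L{\left(w \right)} = -2 + w \left(1 + 2 w^{2}\right)$ ($L{\left(w \right)} = -2 + \left(\left(w^{2} + w w\right) + 1\right) w = -2 + \left(\left(w^{2} + w^{2}\right) + 1\right) w = -2 + \left(2 w^{2} + 1\right) w = -2 + \left(1 + 2 w^{2}\right) w = -2 + w \left(1 + 2 w^{2}\right)$)
$44 - 25 L{\left(B{\left(-4 \right)} \right)} = 44 - 25 \left(-2 - 9 + 2 \left(-5 - 4\right)^{3}\right) = 44 - 25 \left(-2 - 9 + 2 \left(-9\right)^{3}\right) = 44 - 25 \left(-2 - 9 + 2 \left(-729\right)\right) = 44 - 25 \left(-2 - 9 - 1458\right) = 44 - -36725 = 44 + 36725 = 36769$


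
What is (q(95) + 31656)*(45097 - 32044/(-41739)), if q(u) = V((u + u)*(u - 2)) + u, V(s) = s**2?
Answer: 587779379513578277/41739 ≈ 1.4082e+13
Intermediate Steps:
q(u) = u + 4*u**2*(-2 + u)**2 (q(u) = ((u + u)*(u - 2))**2 + u = ((2*u)*(-2 + u))**2 + u = (2*u*(-2 + u))**2 + u = 4*u**2*(-2 + u)**2 + u = u + 4*u**2*(-2 + u)**2)
(q(95) + 31656)*(45097 - 32044/(-41739)) = (95*(1 + 4*95*(-2 + 95)**2) + 31656)*(45097 - 32044/(-41739)) = (95*(1 + 4*95*93**2) + 31656)*(45097 - 32044*(-1/41739)) = (95*(1 + 4*95*8649) + 31656)*(45097 + 32044/41739) = (95*(1 + 3286620) + 31656)*(1882335727/41739) = (95*3286621 + 31656)*(1882335727/41739) = (312228995 + 31656)*(1882335727/41739) = 312260651*(1882335727/41739) = 587779379513578277/41739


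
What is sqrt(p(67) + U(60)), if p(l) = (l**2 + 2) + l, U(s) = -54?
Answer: 2*sqrt(1126) ≈ 67.112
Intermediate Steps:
p(l) = 2 + l + l**2 (p(l) = (2 + l**2) + l = 2 + l + l**2)
sqrt(p(67) + U(60)) = sqrt((2 + 67 + 67**2) - 54) = sqrt((2 + 67 + 4489) - 54) = sqrt(4558 - 54) = sqrt(4504) = 2*sqrt(1126)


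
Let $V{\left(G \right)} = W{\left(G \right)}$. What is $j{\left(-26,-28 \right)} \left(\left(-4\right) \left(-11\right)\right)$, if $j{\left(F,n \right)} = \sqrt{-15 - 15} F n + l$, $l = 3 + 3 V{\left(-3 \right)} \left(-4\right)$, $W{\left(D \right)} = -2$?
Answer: $1188 + 32032 i \sqrt{30} \approx 1188.0 + 1.7545 \cdot 10^{5} i$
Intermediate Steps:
$V{\left(G \right)} = -2$
$l = 27$ ($l = 3 + 3 \left(-2\right) \left(-4\right) = 3 - -24 = 3 + 24 = 27$)
$j{\left(F,n \right)} = 27 + i F n \sqrt{30}$ ($j{\left(F,n \right)} = \sqrt{-15 - 15} F n + 27 = \sqrt{-30} F n + 27 = i \sqrt{30} F n + 27 = i F \sqrt{30} n + 27 = i F n \sqrt{30} + 27 = 27 + i F n \sqrt{30}$)
$j{\left(-26,-28 \right)} \left(\left(-4\right) \left(-11\right)\right) = \left(27 + i \left(-26\right) \left(-28\right) \sqrt{30}\right) \left(\left(-4\right) \left(-11\right)\right) = \left(27 + 728 i \sqrt{30}\right) 44 = 1188 + 32032 i \sqrt{30}$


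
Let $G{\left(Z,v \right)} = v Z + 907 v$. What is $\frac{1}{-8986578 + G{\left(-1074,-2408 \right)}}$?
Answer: $- \frac{1}{8584442} \approx -1.1649 \cdot 10^{-7}$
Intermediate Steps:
$G{\left(Z,v \right)} = 907 v + Z v$ ($G{\left(Z,v \right)} = Z v + 907 v = 907 v + Z v$)
$\frac{1}{-8986578 + G{\left(-1074,-2408 \right)}} = \frac{1}{-8986578 - 2408 \left(907 - 1074\right)} = \frac{1}{-8986578 - -402136} = \frac{1}{-8986578 + 402136} = \frac{1}{-8584442} = - \frac{1}{8584442}$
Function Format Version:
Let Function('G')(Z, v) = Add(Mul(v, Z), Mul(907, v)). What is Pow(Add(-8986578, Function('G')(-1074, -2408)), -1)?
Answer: Rational(-1, 8584442) ≈ -1.1649e-7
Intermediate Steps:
Function('G')(Z, v) = Add(Mul(907, v), Mul(Z, v)) (Function('G')(Z, v) = Add(Mul(Z, v), Mul(907, v)) = Add(Mul(907, v), Mul(Z, v)))
Pow(Add(-8986578, Function('G')(-1074, -2408)), -1) = Pow(Add(-8986578, Mul(-2408, Add(907, -1074))), -1) = Pow(Add(-8986578, Mul(-2408, -167)), -1) = Pow(Add(-8986578, 402136), -1) = Pow(-8584442, -1) = Rational(-1, 8584442)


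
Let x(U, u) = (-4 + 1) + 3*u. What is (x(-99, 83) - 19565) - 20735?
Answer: -40054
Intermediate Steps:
x(U, u) = -3 + 3*u
(x(-99, 83) - 19565) - 20735 = ((-3 + 3*83) - 19565) - 20735 = ((-3 + 249) - 19565) - 20735 = (246 - 19565) - 20735 = -19319 - 20735 = -40054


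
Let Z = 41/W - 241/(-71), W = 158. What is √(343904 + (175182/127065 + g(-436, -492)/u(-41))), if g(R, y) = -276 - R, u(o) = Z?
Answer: 7*√11442088177793961870/40374165 ≈ 586.47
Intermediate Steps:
Z = 40989/11218 (Z = 41/158 - 241/(-71) = 41*(1/158) - 241*(-1/71) = 41/158 + 241/71 = 40989/11218 ≈ 3.6539)
u(o) = 40989/11218
√(343904 + (175182/127065 + g(-436, -492)/u(-41))) = √(343904 + (175182/127065 + (-276 - 1*(-436))/(40989/11218))) = √(343904 + (175182*(1/127065) + (-276 + 436)*(11218/40989))) = √(343904 + (1358/985 + 160*(11218/40989))) = √(343904 + (1358/985 + 1794880/40989)) = √(343904 + 1823619862/40374165) = √(13886660460022/40374165) = 7*√11442088177793961870/40374165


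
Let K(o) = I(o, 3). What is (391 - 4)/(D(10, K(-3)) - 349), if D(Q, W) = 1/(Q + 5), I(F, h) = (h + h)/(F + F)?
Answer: -5805/5234 ≈ -1.1091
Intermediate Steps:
I(F, h) = h/F (I(F, h) = (2*h)/((2*F)) = (2*h)*(1/(2*F)) = h/F)
K(o) = 3/o
D(Q, W) = 1/(5 + Q)
(391 - 4)/(D(10, K(-3)) - 349) = (391 - 4)/(1/(5 + 10) - 349) = 387/(1/15 - 349) = 387/(-5234/15) = 387*(-15/5234) = -5805/5234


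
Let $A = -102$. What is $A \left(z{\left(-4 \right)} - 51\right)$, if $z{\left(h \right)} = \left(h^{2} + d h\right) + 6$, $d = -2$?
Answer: $2142$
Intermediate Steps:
$z{\left(h \right)} = 6 + h^{2} - 2 h$ ($z{\left(h \right)} = \left(h^{2} - 2 h\right) + 6 = 6 + h^{2} - 2 h$)
$A \left(z{\left(-4 \right)} - 51\right) = - 102 \left(\left(6 + \left(-4\right)^{2} - -8\right) - 51\right) = - 102 \left(\left(6 + 16 + 8\right) - 51\right) = - 102 \left(30 - 51\right) = \left(-102\right) \left(-21\right) = 2142$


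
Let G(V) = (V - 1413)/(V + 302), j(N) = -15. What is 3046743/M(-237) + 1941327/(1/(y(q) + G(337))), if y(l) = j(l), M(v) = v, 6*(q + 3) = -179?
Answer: -181741271208/5609 ≈ -3.2402e+7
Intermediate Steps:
q = -197/6 (q = -3 + (⅙)*(-179) = -3 - 179/6 = -197/6 ≈ -32.833)
y(l) = -15
G(V) = (-1413 + V)/(302 + V)
3046743/M(-237) + 1941327/(1/(y(q) + G(337))) = 3046743/(-237) + 1941327/(1/(-15 + (-1413 + 337)/(302 + 337))) = 3046743*(-1/237) + 1941327/(1/(-15 - 1076/639)) = -1015581/79 + 1941327/(1/(-15 + (1/639)*(-1076))) = -1015581/79 + 1941327/(1/(-15 - 1076/639)) = -1015581/79 + 1941327/(1/(-10661/639)) = -1015581/79 + 1941327/(-639/10661) = -1015581/79 + 1941327*(-10661/639) = -1015581/79 - 2299609683/71 = -181741271208/5609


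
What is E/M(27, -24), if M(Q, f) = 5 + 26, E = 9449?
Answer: 9449/31 ≈ 304.81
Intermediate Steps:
M(Q, f) = 31
E/M(27, -24) = 9449/31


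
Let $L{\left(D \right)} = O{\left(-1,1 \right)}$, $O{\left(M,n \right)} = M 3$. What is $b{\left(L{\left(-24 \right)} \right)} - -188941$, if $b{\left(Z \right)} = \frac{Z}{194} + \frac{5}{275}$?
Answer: $\frac{2016000499}{10670} \approx 1.8894 \cdot 10^{5}$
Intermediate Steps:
$O{\left(M,n \right)} = 3 M$
$L{\left(D \right)} = -3$ ($L{\left(D \right)} = 3 \left(-1\right) = -3$)
$b{\left(Z \right)} = \frac{1}{55} + \frac{Z}{194}$ ($b{\left(Z \right)} = Z \frac{1}{194} + 5 \cdot \frac{1}{275} = \frac{Z}{194} + \frac{1}{55} = \frac{1}{55} + \frac{Z}{194}$)
$b{\left(L{\left(-24 \right)} \right)} - -188941 = \left(\frac{1}{55} + \frac{1}{194} \left(-3\right)\right) - -188941 = \left(\frac{1}{55} - \frac{3}{194}\right) + 188941 = \frac{29}{10670} + 188941 = \frac{2016000499}{10670}$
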